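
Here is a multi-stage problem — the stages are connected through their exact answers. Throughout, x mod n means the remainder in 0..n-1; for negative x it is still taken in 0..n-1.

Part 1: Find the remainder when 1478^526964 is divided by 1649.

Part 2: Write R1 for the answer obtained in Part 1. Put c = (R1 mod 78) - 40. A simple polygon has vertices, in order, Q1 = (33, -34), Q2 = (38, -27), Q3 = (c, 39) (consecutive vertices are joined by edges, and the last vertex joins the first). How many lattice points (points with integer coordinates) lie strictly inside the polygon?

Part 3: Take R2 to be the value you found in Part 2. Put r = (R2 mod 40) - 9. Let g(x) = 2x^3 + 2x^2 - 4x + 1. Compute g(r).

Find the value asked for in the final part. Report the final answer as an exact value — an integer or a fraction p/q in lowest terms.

8641

Part 1: squarings mod 1649: 1478^1=1478, 1478^2=1208, 1478^4=1548, 1478^8=307, 1478^16=256, 1478^32=1225, 1478^64=35, 1478^128=1225, 1478^256=35, 1478^512=1225, 1478^1024=35, 1478^2048=1225, 1478^4096=35, 1478^8192=1225, 1478^16384=35, 1478^32768=1225, 1478^65536=35, 1478^131072=1225, 1478^262144=35, 1478^524288=1225; 1478^526964 = 1478^4 * 1478^16 * 1478^32 * 1478^64 * 1478^512 * 1478^2048 * 1478^524288 = 528 (mod 1649); answer 528
Part 2: R1 = 528; c = 20; cross terms: (33*-27 - 38*-34)=401, (38*39 - 20*-27)=2022, (20*-34 - 33*39)=-1967; twice the area = |456| = 456; area = 228; boundary points = 1 + 6 + 1 = 8; strictly interior points = area - boundary/2 + 1 = 225; answer 225
Part 3: R2 = 225; r = 16; 2*(16)^3 + 2*(16)^2 - 4*(16)^1 + 1 = (8192) + (512) + (-64) + (1) = 8641; answer 8641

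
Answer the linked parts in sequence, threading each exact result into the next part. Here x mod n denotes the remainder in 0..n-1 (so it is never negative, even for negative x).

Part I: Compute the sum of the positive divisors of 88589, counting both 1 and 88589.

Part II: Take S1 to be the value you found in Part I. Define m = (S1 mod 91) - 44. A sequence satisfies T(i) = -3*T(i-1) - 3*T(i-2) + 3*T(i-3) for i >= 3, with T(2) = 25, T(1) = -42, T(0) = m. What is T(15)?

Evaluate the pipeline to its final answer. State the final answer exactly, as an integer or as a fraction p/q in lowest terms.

Part I: 88589 is prime, so its only divisors are 1 and 88589; sigma = 1 + 88589 = 88590; answer 88590
Part II: S1 = 88590; m = 3; T(3) = -3*(25) - 3*(-42) + 3*(3) = 60; iterating: T(3)=60, T(4)=-381, T(5)=1038, T(6)=-1791, T(7)=1116, T(8)=5139, T(9)=-24138, T(10)=60345, T(11)=-93204, T(12)=26163, T(13)=382158, T(14)=-1504575, T(15)=3445740; answer 3445740

3445740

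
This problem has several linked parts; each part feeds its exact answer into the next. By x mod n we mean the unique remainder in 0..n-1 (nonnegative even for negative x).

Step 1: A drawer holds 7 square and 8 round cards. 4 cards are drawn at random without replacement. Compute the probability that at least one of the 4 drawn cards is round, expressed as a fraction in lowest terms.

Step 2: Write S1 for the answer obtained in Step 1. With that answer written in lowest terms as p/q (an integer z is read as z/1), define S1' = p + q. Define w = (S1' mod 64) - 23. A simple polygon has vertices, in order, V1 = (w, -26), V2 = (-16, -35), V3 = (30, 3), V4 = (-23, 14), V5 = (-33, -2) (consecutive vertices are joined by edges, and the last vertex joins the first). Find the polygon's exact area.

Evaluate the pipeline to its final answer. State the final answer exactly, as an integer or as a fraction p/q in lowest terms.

Step 1: total draws C(15,4) = 1365; complement C(7,4) = 35; favorable 1365 - 35 = 1330; P = 38/39; answer 38/39
Step 2: S1 = 38/39; threaded value p + q = 77; w = -10; cross terms: (-10*-35 - -16*-26)=-66, (-16*3 - 30*-35)=1002, (30*14 - -23*3)=489, (-23*-2 - -33*14)=508, (-33*-26 - -10*-2)=838; twice the area = |2771| = 2771; area = 2771/2; answer 2771/2

2771/2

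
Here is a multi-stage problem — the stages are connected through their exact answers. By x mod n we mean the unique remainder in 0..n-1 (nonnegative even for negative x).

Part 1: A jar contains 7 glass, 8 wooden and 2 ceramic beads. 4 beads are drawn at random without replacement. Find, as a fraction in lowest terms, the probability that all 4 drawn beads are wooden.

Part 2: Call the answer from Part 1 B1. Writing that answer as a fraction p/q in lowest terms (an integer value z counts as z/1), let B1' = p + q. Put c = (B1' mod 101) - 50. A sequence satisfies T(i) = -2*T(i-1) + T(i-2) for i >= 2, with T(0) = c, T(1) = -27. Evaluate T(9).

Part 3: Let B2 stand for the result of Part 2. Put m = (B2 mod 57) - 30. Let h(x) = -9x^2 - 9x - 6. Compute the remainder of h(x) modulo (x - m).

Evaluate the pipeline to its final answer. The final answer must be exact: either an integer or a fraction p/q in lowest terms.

-2166

Part 1: total draws C(17,4) = 2380; favorable C(8,4) = 70; P = 1/34; answer 1/34
Part 2: B1 = 1/34; threaded value p + q = 35; c = -15; T(2) = -2*(-27) + 1*(-15) = 39; iterating: T(2)=39, T(3)=-105, T(4)=249, T(5)=-603, T(6)=1455, T(7)=-3513, T(8)=8481, T(9)=-20475; answer -20475
Part 3: B2 = -20475; m = 15; remainder = value at the root: -9*(15)^2 - 9*(15)^1 - 6 = (-2025) + (-135) + (-6) = -2166; answer -2166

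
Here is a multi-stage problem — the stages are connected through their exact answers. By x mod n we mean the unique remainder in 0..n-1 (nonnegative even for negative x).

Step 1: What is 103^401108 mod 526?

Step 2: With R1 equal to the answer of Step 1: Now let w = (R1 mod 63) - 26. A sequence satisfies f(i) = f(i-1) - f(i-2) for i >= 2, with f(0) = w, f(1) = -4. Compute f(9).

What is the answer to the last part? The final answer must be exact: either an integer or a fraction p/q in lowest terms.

4

Step 1: squarings mod 526: 103^1=103, 103^2=89, 103^4=31, 103^8=435, 103^16=391, 103^32=341, 103^64=35, 103^128=173, 103^256=473, 103^512=179, 103^1024=481, 103^2048=447, 103^4096=455, 103^8192=307, 103^16384=95, 103^32768=83, 103^65536=51, 103^131072=497, 103^262144=315; 103^401108 = 103^4 * 103^16 * 103^64 * 103^128 * 103^512 * 103^1024 * 103^2048 * 103^4096 * 103^131072 * 103^262144 = 463 (mod 526); answer 463
Step 2: R1 = 463; w = -4; f(2) = 1*(-4) - 1*(-4) = 0; iterating: f(2)=0, f(3)=4, f(4)=4, f(5)=0, f(6)=-4, f(7)=-4, f(8)=0, f(9)=4; answer 4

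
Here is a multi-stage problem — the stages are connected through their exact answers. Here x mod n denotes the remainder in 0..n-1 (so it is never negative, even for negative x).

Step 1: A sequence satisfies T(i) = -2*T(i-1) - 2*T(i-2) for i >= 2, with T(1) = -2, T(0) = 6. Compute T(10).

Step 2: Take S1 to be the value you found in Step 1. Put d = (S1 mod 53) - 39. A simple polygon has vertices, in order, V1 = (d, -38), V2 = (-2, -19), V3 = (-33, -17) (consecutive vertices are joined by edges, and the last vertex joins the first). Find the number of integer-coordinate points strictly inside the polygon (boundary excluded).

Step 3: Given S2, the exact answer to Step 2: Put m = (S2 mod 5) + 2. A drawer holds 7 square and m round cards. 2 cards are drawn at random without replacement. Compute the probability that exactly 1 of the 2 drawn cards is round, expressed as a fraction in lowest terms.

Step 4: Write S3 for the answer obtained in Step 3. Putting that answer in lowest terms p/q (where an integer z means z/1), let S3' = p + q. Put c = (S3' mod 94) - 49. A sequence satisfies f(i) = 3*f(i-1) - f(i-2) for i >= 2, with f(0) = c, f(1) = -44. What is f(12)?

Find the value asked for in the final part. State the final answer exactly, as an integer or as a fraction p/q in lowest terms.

Step 1: T(2) = -2*(-2) - 2*(6) = -8; iterating: T(2)=-8, T(3)=20, T(4)=-24, T(5)=8, T(6)=32, T(7)=-80, T(8)=96, T(9)=-32, T(10)=-128; answer -128
Step 2: S1 = -128; d = -8; cross terms: (-8*-19 - -2*-38)=76, (-2*-17 - -33*-19)=-593, (-33*-38 - -8*-17)=1118; twice the area = |601| = 601; area = 601/2; boundary points = 1 + 1 + 1 = 3; strictly interior points = area - boundary/2 + 1 = 300; answer 300
Step 3: S2 = 300; m = 2; total draws C(9,2) = 36; favorable C(2,1)*C(7,1) = 14; P = 7/18; answer 7/18
Step 4: S3 = 7/18; threaded value p + q = 25; c = -24; f(2) = 3*(-44) - 1*(-24) = -108; iterating: f(2)=-108, f(3)=-280, f(4)=-732, f(5)=-1916, f(6)=-5016, f(7)=-13132, f(8)=-34380, f(9)=-90008, f(10)=-235644, f(11)=-616924, f(12)=-1615128; answer -1615128

-1615128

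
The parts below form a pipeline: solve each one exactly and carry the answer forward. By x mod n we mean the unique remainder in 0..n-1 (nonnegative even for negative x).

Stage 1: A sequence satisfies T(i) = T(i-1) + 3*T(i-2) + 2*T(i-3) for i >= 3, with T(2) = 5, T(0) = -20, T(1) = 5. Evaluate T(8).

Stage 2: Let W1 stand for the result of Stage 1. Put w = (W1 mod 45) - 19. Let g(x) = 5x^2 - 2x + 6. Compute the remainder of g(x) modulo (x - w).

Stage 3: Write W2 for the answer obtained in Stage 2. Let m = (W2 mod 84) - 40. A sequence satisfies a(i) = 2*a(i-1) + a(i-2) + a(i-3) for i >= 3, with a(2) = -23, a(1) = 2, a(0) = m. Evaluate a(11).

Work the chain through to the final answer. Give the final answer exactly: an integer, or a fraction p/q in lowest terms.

Stage 1: T(3) = 1*(5) + 3*(5) + 2*(-20) = -20; iterating: T(3)=-20, T(4)=5, T(5)=-45, T(6)=-70, T(7)=-195, T(8)=-495; answer -495
Stage 2: W1 = -495; w = -19; remainder = value at the root: 5*(-19)^2 - 2*(-19)^1 + 6 = (1805) + (38) + (6) = 1849; answer 1849
Stage 3: W2 = 1849; m = -39; a(3) = 2*(-23) + 1*(2) + 1*(-39) = -83; iterating: a(3)=-83, a(4)=-187, a(5)=-480, a(6)=-1230, a(7)=-3127, a(8)=-7964, a(9)=-20285, a(10)=-51661, a(11)=-131571; answer -131571

-131571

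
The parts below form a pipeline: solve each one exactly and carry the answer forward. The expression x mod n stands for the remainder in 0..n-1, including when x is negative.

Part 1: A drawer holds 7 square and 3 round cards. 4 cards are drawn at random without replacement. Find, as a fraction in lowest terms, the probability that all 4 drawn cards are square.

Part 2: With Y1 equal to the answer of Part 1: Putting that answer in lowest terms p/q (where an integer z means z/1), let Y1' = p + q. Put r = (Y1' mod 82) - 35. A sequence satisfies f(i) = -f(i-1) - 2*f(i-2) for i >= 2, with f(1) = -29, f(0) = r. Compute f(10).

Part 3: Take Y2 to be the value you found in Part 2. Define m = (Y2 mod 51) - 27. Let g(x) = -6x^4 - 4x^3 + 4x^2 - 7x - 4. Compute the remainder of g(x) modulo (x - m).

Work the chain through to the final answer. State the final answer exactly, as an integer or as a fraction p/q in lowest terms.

Part 1: total draws C(10,4) = 210; favorable C(7,4) = 35; P = 1/6; answer 1/6
Part 2: Y1 = 1/6; threaded value p + q = 7; r = -28; f(2) = -1*(-29) - 2*(-28) = 85; iterating: f(2)=85, f(3)=-27, f(4)=-143, f(5)=197, f(6)=89, f(7)=-483, f(8)=305, f(9)=661, f(10)=-1271; answer -1271
Part 3: Y2 = -1271; m = -23; remainder = value at the root: -6*(-23)^4 - 4*(-23)^3 + 4*(-23)^2 - 7*(-23)^1 - 4 = (-1679046) + (48668) + (2116) + (161) + (-4) = -1628105; answer -1628105

-1628105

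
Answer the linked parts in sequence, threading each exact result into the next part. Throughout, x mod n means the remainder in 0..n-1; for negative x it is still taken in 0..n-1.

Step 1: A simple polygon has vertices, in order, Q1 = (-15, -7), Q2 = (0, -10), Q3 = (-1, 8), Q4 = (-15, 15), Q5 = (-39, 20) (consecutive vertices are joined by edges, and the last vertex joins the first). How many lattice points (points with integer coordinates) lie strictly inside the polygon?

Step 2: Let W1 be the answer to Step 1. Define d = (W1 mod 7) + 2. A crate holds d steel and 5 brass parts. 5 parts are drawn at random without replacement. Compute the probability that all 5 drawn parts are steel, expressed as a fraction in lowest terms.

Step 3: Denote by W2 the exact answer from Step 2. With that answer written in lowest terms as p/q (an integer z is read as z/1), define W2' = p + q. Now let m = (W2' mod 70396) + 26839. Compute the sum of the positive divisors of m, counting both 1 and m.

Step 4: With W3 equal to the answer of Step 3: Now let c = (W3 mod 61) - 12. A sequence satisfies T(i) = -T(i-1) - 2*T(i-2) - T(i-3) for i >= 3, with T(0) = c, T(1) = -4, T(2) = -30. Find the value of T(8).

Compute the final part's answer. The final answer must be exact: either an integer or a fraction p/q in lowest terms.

Step 1: cross terms: (-15*-10 - 0*-7)=150, (0*8 - -1*-10)=-10, (-1*15 - -15*8)=105, (-15*20 - -39*15)=285, (-39*-7 - -15*20)=573; twice the area = |1103| = 1103; area = 1103/2; boundary points = 3 + 1 + 7 + 1 + 3 = 15; strictly interior points = area - boundary/2 + 1 = 545; answer 545
Step 2: W1 = 545; d = 8; total draws C(13,5) = 1287; favorable C(8,5) = 56; P = 56/1287; answer 56/1287
Step 3: W2 = 56/1287; threaded value p + q = 1343; m = 28182; 28182 = 2 * 3 * 7 * 11 * 61; sigma = (1 + 2) * (1 + 3) * (1 + 7) * (1 + 11) * (1 + 61) = 3 * 4 * 8 * 12 * 62 = 71424; answer 71424
Step 4: W3 = 71424; c = 42; T(3) = -1*(-30) - 2*(-4) - 1*(42) = -4; iterating: T(3)=-4, T(4)=68, T(5)=-30, T(6)=-102, T(7)=94, T(8)=140; answer 140

140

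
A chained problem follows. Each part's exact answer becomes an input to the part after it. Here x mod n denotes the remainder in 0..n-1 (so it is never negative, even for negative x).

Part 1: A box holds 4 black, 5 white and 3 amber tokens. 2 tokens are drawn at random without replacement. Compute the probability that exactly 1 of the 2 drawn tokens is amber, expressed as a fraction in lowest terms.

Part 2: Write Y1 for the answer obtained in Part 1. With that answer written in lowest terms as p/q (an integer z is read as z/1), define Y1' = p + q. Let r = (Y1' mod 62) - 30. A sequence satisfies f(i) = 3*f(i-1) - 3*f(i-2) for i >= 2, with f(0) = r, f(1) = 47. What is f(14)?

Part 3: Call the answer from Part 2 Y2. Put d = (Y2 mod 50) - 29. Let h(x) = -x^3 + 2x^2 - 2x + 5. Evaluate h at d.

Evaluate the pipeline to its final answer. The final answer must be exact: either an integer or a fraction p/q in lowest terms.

21200

Part 1: total draws C(12,2) = 66; favorable C(3,1)*C(9,1) = 27; P = 9/22; answer 9/22
Part 2: Y1 = 9/22; threaded value p + q = 31; r = 1; f(2) = 3*(47) - 3*(1) = 138; iterating: f(2)=138, f(3)=273, f(4)=405, f(5)=396, f(6)=-27, f(7)=-1269, f(8)=-3726, f(9)=-7371, f(10)=-10935, f(11)=-10692, f(12)=729, f(13)=34263, f(14)=100602; answer 100602
Part 3: Y2 = 100602; d = -27; -1*(-27)^3 + 2*(-27)^2 - 2*(-27)^1 + 5 = (19683) + (1458) + (54) + (5) = 21200; answer 21200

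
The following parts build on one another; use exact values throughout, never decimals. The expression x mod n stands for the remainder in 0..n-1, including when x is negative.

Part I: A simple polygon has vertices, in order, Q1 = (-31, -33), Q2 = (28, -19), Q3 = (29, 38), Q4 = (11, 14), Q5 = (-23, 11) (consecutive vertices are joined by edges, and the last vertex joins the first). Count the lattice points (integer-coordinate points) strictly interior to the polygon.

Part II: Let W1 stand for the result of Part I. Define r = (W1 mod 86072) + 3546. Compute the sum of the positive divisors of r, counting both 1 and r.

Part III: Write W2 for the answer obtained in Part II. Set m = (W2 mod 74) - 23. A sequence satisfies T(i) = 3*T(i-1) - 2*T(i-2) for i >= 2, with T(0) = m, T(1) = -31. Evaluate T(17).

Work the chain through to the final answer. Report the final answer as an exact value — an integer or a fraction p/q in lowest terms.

-1310731

Part I: cross terms: (-31*-19 - 28*-33)=1513, (28*38 - 29*-19)=1615, (29*14 - 11*38)=-12, (11*11 - -23*14)=443, (-23*-33 - -31*11)=1100; twice the area = |4659| = 4659; area = 4659/2; boundary points = 1 + 1 + 6 + 1 + 4 = 13; strictly interior points = area - boundary/2 + 1 = 2324; answer 2324
Part II: W1 = 2324; r = 5870; 5870 = 2 * 5 * 587; sigma = (1 + 2) * (1 + 5) * (1 + 587) = 3 * 6 * 588 = 10584; answer 10584
Part III: W2 = 10584; m = -21; T(2) = 3*(-31) - 2*(-21) = -51; iterating: T(2)=-51, T(3)=-91, T(4)=-171, T(5)=-331, T(6)=-651, T(7)=-1291, T(8)=-2571, T(9)=-5131, T(10)=-10251, T(11)=-20491, T(12)=-40971, T(13)=-81931, T(14)=-163851, T(15)=-327691, T(16)=-655371, T(17)=-1310731; answer -1310731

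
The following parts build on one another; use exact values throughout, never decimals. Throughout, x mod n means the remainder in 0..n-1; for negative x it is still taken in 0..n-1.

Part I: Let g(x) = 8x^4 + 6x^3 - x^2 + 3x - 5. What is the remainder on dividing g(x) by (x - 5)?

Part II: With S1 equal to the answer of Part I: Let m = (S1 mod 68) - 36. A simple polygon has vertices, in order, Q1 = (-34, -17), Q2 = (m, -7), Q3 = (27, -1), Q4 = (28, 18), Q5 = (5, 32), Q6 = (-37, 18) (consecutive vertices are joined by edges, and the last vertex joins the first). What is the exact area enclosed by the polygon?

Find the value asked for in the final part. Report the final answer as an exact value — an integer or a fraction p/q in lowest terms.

2027

Part I: remainder = value at the root: 8*(5)^4 + 6*(5)^3 - 1*(5)^2 + 3*(5)^1 - 5 = (5000) + (750) + (-25) + (15) + (-5) = 5735; answer 5735
Part II: S1 = 5735; m = -13; cross terms: (-34*-7 - -13*-17)=17, (-13*-1 - 27*-7)=202, (27*18 - 28*-1)=514, (28*32 - 5*18)=806, (5*18 - -37*32)=1274, (-37*-17 - -34*18)=1241; twice the area = |4054| = 4054; area = 2027; answer 2027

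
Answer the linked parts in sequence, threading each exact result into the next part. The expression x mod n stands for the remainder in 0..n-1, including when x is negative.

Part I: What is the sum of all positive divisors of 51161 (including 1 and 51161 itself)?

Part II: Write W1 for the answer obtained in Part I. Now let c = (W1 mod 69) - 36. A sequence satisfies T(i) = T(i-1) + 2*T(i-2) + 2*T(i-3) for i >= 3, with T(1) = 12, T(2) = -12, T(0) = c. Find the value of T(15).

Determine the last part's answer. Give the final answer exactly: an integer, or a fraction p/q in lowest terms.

-632994

Part I: 51161 = 11 * 4651; sigma = (1 + 11) * (1 + 4651) = 12 * 4652 = 55824; answer 55824
Part II: W1 = 55824; c = -33; T(3) = 1*(-12) + 2*(12) + 2*(-33) = -54; iterating: T(3)=-54, T(4)=-54, T(5)=-186, T(6)=-402, T(7)=-882, T(8)=-2058, T(9)=-4626, T(10)=-10506, T(11)=-23874, T(12)=-54138, T(13)=-122898, T(14)=-278922, T(15)=-632994; answer -632994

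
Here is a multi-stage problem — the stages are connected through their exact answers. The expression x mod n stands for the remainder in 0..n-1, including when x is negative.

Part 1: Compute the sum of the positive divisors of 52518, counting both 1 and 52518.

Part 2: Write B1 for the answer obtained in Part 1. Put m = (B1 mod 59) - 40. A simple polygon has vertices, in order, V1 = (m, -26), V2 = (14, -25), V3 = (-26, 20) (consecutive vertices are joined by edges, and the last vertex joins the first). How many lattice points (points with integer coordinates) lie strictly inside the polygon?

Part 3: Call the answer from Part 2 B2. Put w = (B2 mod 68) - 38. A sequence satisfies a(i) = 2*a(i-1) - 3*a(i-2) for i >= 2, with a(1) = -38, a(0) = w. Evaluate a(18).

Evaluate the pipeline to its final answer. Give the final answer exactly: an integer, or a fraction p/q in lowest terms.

Part 1: 52518 = 2 * 3 * 8753; sigma = (1 + 2) * (1 + 3) * (1 + 8753) = 3 * 4 * 8754 = 105048; answer 105048
Part 2: B1 = 105048; m = -12; cross terms: (-12*-25 - 14*-26)=664, (14*20 - -26*-25)=-370, (-26*-26 - -12*20)=916; twice the area = |1210| = 1210; area = 605; boundary points = 1 + 5 + 2 = 8; strictly interior points = area - boundary/2 + 1 = 602; answer 602
Part 3: B2 = 602; w = 20; a(2) = 2*(-38) - 3*(20) = -136; iterating: a(2)=-136, a(3)=-158, a(4)=92, a(5)=658, a(6)=1040, a(7)=106, a(8)=-2908, a(9)=-6134, a(10)=-3544, a(11)=11314, a(12)=33260, a(13)=32578, a(14)=-34624, a(15)=-166982, a(16)=-230092, a(17)=40762, a(18)=771800; answer 771800

771800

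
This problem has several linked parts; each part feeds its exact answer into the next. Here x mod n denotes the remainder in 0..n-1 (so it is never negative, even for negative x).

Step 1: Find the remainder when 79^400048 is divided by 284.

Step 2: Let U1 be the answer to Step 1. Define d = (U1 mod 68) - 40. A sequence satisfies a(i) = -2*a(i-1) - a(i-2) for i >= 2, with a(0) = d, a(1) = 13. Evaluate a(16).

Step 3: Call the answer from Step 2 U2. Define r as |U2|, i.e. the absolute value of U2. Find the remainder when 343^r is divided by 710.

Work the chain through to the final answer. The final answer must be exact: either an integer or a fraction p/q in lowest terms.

Step 1: squarings mod 284: 79^1=79, 79^2=277, 79^4=49, 79^8=129, 79^16=169, 79^32=161, 79^64=77, 79^128=249, 79^256=89, 79^512=253, 79^1024=109, 79^2048=237, 79^4096=221, 79^8192=277, 79^16384=49, 79^32768=129, 79^65536=169, 79^131072=161, 79^262144=77; 79^400048 = 79^16 * 79^32 * 79^128 * 79^512 * 79^2048 * 79^4096 * 79^131072 * 79^262144 = 81 (mod 284); answer 81
Step 2: U1 = 81; d = -27; a(2) = -2*(13) - 1*(-27) = 1; iterating: a(2)=1, a(3)=-15, a(4)=29, a(5)=-43, a(6)=57, a(7)=-71, a(8)=85, a(9)=-99, a(10)=113, a(11)=-127, a(12)=141, a(13)=-155, a(14)=169, a(15)=-183, a(16)=197; answer 197
Step 3: U2 = 197; r = 197; squarings mod 710: 343^1=343, 343^2=499, 343^4=501, 343^8=371, 343^16=611, 343^32=571, 343^64=151, 343^128=81; 343^197 = 343^1 * 343^4 * 343^64 * 343^128 = 153 (mod 710); answer 153

153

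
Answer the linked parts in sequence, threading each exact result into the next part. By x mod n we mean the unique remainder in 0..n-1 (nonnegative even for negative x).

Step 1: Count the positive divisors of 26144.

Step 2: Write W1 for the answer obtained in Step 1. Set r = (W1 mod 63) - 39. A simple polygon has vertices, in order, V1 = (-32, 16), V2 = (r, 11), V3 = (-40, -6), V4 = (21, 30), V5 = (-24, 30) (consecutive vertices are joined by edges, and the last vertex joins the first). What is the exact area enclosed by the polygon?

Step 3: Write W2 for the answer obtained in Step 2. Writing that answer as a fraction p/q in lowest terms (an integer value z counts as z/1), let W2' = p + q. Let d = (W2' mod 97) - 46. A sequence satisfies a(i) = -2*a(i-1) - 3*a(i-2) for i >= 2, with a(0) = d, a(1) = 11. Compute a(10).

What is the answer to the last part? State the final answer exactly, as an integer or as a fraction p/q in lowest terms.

Step 1: 26144 = 2^5 * 19 * 43; number of divisors = (5+1) * (1+1) * (1+1) = 24; answer 24
Step 2: W1 = 24; r = -15; cross terms: (-32*11 - -15*16)=-112, (-15*-6 - -40*11)=530, (-40*30 - 21*-6)=-1074, (21*30 - -24*30)=1350, (-24*16 - -32*30)=576; twice the area = |1270| = 1270; area = 635; answer 635
Step 3: W2 = 635; threaded value p + q = 636; d = 8; a(2) = -2*(11) - 3*(8) = -46; iterating: a(2)=-46, a(3)=59, a(4)=20, a(5)=-217, a(6)=374, a(7)=-97, a(8)=-928, a(9)=2147, a(10)=-1510; answer -1510

-1510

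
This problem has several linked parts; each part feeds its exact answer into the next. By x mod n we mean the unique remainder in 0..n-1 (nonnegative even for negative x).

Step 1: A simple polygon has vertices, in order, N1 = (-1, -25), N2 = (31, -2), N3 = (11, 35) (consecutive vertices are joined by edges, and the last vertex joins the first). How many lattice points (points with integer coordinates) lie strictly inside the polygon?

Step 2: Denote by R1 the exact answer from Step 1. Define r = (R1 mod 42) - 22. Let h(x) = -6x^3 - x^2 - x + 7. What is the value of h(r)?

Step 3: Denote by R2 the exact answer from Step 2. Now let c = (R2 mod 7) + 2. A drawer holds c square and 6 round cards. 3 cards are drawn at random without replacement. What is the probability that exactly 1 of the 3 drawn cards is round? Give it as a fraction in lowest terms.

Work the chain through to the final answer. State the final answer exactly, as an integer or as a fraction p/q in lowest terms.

3/14

Step 1: cross terms: (-1*-2 - 31*-25)=777, (31*35 - 11*-2)=1107, (11*-25 - -1*35)=-240; twice the area = |1644| = 1644; area = 822; boundary points = 1 + 1 + 12 = 14; strictly interior points = area - boundary/2 + 1 = 816; answer 816
Step 2: R1 = 816; r = -4; -6*(-4)^3 - 1*(-4)^2 - 1*(-4)^1 + 7 = (384) + (-16) + (4) + (7) = 379; answer 379
Step 3: R2 = 379; c = 3; total draws C(9,3) = 84; favorable C(6,1)*C(3,2) = 18; P = 3/14; answer 3/14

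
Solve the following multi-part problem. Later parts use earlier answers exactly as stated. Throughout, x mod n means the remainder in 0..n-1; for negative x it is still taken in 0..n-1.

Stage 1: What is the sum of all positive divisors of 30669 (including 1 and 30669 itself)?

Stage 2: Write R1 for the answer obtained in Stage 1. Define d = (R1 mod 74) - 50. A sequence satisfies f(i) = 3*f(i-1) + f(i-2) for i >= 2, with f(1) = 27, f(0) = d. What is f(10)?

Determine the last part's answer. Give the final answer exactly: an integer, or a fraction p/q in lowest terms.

1130659

Stage 1: 30669 = 3 * 10223; sigma = (1 + 3) * (1 + 10223) = 4 * 10224 = 40896; answer 40896
Stage 2: R1 = 40896; d = -2; f(2) = 3*(27) + 1*(-2) = 79; iterating: f(2)=79, f(3)=264, f(4)=871, f(5)=2877, f(6)=9502, f(7)=31383, f(8)=103651, f(9)=342336, f(10)=1130659; answer 1130659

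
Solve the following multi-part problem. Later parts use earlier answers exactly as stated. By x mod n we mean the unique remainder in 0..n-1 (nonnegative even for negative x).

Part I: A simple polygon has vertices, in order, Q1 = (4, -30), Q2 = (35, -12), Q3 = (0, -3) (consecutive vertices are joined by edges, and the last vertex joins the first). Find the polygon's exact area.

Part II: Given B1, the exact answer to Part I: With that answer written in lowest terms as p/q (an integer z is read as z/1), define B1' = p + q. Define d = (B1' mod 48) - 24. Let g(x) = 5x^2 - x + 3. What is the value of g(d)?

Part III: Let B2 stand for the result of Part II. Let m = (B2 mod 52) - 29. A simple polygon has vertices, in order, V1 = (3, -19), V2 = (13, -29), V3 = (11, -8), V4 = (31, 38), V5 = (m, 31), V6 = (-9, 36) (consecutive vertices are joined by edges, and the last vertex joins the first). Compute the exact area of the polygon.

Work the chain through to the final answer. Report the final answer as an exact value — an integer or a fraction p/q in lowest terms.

1176

Part I: cross terms: (4*-12 - 35*-30)=1002, (35*-3 - 0*-12)=-105, (0*-30 - 4*-3)=12; twice the area = |909| = 909; area = 909/2; answer 909/2
Part II: B1 = 909/2; threaded value p + q = 911; d = 23; 5*(23)^2 - 1*(23)^1 + 3 = (2645) + (-23) + (3) = 2625; answer 2625
Part III: B2 = 2625; m = -4; cross terms: (3*-29 - 13*-19)=160, (13*-8 - 11*-29)=215, (11*38 - 31*-8)=666, (31*31 - -4*38)=1113, (-4*36 - -9*31)=135, (-9*-19 - 3*36)=63; twice the area = |2352| = 2352; area = 1176; answer 1176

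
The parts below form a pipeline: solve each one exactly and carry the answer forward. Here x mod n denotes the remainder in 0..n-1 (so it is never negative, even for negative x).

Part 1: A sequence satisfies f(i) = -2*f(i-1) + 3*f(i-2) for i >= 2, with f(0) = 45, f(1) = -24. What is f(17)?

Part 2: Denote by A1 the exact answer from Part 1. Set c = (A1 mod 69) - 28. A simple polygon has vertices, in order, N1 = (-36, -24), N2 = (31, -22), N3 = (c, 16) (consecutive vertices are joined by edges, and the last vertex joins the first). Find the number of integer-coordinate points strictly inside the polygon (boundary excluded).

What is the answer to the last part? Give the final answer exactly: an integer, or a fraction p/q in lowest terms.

Part 1: f(2) = -2*(-24) + 3*(45) = 183; iterating: f(2)=183, f(3)=-438, f(4)=1425, f(5)=-4164, f(6)=12603, f(7)=-37698, f(8)=113205, f(9)=-339504, f(10)=1018623, f(11)=-3055758, f(12)=9167385, f(13)=-27502044, f(14)=82506243, f(15)=-247518618, f(16)=742555965, f(17)=-2227667784; answer -2227667784
Part 2: A1 = -2227667784; c = 17; cross terms: (-36*-22 - 31*-24)=1536, (31*16 - 17*-22)=870, (17*-24 - -36*16)=168; twice the area = |2574| = 2574; area = 1287; boundary points = 1 + 2 + 1 = 4; strictly interior points = area - boundary/2 + 1 = 1286; answer 1286

1286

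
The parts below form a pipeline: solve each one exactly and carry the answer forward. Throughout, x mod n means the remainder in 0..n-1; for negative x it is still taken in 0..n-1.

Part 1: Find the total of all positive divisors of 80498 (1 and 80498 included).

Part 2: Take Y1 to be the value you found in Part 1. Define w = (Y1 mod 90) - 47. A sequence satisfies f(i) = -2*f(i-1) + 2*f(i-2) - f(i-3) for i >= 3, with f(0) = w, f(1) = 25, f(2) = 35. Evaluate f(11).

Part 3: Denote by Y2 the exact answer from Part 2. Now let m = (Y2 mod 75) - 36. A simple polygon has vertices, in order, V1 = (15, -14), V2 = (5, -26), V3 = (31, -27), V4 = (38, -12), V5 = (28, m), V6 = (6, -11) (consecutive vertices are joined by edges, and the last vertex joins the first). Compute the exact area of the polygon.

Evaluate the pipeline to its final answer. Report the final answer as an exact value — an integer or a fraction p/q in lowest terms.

Part 1: 80498 = 2 * 11 * 3659; sigma = (1 + 2) * (1 + 11) * (1 + 3659) = 3 * 12 * 3660 = 131760; answer 131760
Part 2: Y1 = 131760; w = -47; f(3) = -2*(35) + 2*(25) - 1*(-47) = 27; iterating: f(3)=27, f(4)=-9, f(5)=37, f(6)=-119, f(7)=321, f(8)=-917, f(9)=2595, f(10)=-7345, f(11)=20797; answer 20797
Part 3: Y2 = 20797; m = -14; cross terms: (15*-26 - 5*-14)=-320, (5*-27 - 31*-26)=671, (31*-12 - 38*-27)=654, (38*-14 - 28*-12)=-196, (28*-11 - 6*-14)=-224, (6*-14 - 15*-11)=81; twice the area = |666| = 666; area = 333; answer 333

333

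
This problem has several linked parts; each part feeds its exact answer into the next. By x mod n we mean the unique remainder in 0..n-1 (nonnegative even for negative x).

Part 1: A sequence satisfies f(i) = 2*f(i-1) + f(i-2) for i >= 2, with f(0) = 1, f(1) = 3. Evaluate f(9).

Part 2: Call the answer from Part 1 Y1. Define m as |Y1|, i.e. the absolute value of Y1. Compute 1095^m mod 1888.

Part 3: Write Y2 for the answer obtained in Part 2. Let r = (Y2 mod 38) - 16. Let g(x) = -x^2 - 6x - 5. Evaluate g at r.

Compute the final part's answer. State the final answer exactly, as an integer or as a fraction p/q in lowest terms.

-32

Part 1: f(2) = 2*(3) + 1*(1) = 7; iterating: f(2)=7, f(3)=17, f(4)=41, f(5)=99, f(6)=239, f(7)=577, f(8)=1393, f(9)=3363; answer 3363
Part 2: Y1 = 3363; m = 3363; squarings mod 1888: 1095^1=1095, 1095^2=145, 1095^4=257, 1095^8=1857, 1095^16=961, 1095^32=289, 1095^64=449, 1095^128=1473, 1095^256=417, 1095^512=193, 1095^1024=1377, 1095^2048=577; 1095^3363 = 1095^1 * 1095^2 * 1095^32 * 1095^256 * 1095^1024 * 1095^2048 = 919 (mod 1888); answer 919
Part 3: Y2 = 919; r = -9; -1*(-9)^2 - 6*(-9)^1 - 5 = (-81) + (54) + (-5) = -32; answer -32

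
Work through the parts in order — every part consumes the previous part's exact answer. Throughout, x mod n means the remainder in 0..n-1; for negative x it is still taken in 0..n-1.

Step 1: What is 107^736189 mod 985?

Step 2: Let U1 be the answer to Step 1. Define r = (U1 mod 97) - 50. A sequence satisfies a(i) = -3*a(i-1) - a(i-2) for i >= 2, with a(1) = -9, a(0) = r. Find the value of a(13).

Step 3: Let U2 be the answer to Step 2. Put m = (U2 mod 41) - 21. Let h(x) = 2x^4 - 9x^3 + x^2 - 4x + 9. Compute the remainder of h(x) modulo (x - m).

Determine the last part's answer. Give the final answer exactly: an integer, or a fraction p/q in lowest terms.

Step 1: squarings mod 985: 107^1=107, 107^2=614, 107^4=726, 107^8=101, 107^16=351, 107^32=76, 107^64=851, 107^128=226, 107^256=841, 107^512=51, 107^1024=631, 107^2048=221, 107^4096=576, 107^8192=816, 107^16384=981, 107^32768=16, 107^65536=256, 107^131072=526, 107^262144=876, 107^524288=61; 107^736189 = 107^1 * 107^4 * 107^8 * 107^16 * 107^32 * 107^128 * 107^256 * 107^512 * 107^2048 * 107^4096 * 107^8192 * 107^65536 * 107^131072 * 107^524288 = 357 (mod 985); answer 357
Step 2: U1 = 357; r = 16; a(2) = -3*(-9) - 1*(16) = 11; iterating: a(2)=11, a(3)=-24, a(4)=61, a(5)=-159, a(6)=416, a(7)=-1089, a(8)=2851, a(9)=-7464, a(10)=19541, a(11)=-51159, a(12)=133936, a(13)=-350649; answer -350649
Step 3: U2 = -350649; m = 3; remainder = value at the root: 2*(3)^4 - 9*(3)^3 + 1*(3)^2 - 4*(3)^1 + 9 = (162) + (-243) + (9) + (-12) + (9) = -75; answer -75

-75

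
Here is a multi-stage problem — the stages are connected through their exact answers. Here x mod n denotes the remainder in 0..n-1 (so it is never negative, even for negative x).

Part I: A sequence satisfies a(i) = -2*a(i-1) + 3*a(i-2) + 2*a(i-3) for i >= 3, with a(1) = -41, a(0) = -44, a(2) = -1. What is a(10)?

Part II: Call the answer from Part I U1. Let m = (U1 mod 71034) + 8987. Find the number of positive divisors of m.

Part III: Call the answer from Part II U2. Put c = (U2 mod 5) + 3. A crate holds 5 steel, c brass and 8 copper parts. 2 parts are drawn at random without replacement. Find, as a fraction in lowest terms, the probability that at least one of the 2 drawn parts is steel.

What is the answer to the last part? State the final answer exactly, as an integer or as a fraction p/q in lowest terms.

Part I: a(3) = -2*(-1) + 3*(-41) + 2*(-44) = -209; iterating: a(3)=-209, a(4)=333, a(5)=-1295, a(6)=3171, a(7)=-9561, a(8)=26045, a(9)=-74431, a(10)=207875; answer 207875
Part II: U1 = 207875; m = 74794; 74794 = 2 * 37397; number of divisors = (1+1) * (1+1) = 4; answer 4
Part III: U2 = 4; c = 7; total draws C(20,2) = 190; complement C(15,2) = 105; favorable 190 - 105 = 85; P = 17/38; answer 17/38

17/38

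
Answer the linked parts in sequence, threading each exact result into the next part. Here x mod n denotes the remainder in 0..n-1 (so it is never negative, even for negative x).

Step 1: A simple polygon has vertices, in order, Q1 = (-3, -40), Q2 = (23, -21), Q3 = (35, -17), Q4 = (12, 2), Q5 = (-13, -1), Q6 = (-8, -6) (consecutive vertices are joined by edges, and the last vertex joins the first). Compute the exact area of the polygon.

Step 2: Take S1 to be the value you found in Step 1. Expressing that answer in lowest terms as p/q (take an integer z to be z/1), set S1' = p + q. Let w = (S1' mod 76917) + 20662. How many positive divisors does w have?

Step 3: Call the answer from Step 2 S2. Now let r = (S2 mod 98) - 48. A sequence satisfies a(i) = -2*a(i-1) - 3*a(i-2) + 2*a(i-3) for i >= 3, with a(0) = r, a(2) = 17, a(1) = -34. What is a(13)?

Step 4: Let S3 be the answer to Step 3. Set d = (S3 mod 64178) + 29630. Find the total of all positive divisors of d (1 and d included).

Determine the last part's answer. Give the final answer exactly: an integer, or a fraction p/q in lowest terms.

Step 1: cross terms: (-3*-21 - 23*-40)=983, (23*-17 - 35*-21)=344, (35*2 - 12*-17)=274, (12*-1 - -13*2)=14, (-13*-6 - -8*-1)=70, (-8*-40 - -3*-6)=302; twice the area = |1987| = 1987; area = 1987/2; answer 1987/2
Step 2: S1 = 1987/2; threaded value p + q = 1989; w = 22651; 22651 is prime, so its only divisors are 1 and 22651; count = 2; answer 2
Step 3: S2 = 2; r = -46; a(3) = -2*(17) - 3*(-34) + 2*(-46) = -24; iterating: a(3)=-24, a(4)=-71, a(5)=248, a(6)=-331, a(7)=-224, a(8)=1937, a(9)=-3864, a(10)=1469, a(11)=12528, a(12)=-37191, a(13)=39736; answer 39736
Step 4: S3 = 39736; d = 69366; 69366 = 2 * 3 * 11 * 1051; sigma = (1 + 2) * (1 + 3) * (1 + 11) * (1 + 1051) = 3 * 4 * 12 * 1052 = 151488; answer 151488

151488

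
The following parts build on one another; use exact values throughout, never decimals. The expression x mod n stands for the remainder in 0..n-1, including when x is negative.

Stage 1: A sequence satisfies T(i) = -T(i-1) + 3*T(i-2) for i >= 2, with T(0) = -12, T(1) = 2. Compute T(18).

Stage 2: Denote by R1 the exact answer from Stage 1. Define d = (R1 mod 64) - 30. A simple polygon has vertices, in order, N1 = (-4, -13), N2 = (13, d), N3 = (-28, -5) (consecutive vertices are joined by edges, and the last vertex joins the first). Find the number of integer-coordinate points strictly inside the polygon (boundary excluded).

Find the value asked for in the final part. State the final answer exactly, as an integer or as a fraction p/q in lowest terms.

Stage 1: T(2) = -1*(2) + 3*(-12) = -38; iterating: T(2)=-38, T(3)=44, T(4)=-158, T(5)=290, T(6)=-764, T(7)=1634, T(8)=-3926, T(9)=8828, T(10)=-20606, T(11)=47090, T(12)=-108908, T(13)=250178, T(14)=-576902, T(15)=1327436, T(16)=-3058142, T(17)=7040450, T(18)=-16214876; answer -16214876
Stage 2: R1 = -16214876; d = 6; cross terms: (-4*6 - 13*-13)=145, (13*-5 - -28*6)=103, (-28*-13 - -4*-5)=344; twice the area = |592| = 592; area = 296; boundary points = 1 + 1 + 8 = 10; strictly interior points = area - boundary/2 + 1 = 292; answer 292

292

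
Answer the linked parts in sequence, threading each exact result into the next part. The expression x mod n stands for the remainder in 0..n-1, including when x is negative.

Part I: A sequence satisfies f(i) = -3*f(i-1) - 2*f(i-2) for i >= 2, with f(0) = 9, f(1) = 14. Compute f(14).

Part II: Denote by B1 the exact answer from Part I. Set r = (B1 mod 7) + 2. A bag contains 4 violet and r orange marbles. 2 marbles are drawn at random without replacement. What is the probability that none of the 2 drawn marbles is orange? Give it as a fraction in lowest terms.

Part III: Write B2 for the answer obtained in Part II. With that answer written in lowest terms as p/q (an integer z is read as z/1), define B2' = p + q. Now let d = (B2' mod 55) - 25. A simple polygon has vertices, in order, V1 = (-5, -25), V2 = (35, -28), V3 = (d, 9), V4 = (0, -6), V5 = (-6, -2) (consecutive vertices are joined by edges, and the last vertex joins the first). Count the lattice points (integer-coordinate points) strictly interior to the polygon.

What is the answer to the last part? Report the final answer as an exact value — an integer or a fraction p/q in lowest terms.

516

Part I: f(2) = -3*(14) - 2*(9) = -60; iterating: f(2)=-60, f(3)=152, f(4)=-336, f(5)=704, f(6)=-1440, f(7)=2912, f(8)=-5856, f(9)=11744, f(10)=-23520, f(11)=47072, f(12)=-94176, f(13)=188384, f(14)=-376800; answer -376800
Part II: B1 = -376800; r = 5; total draws C(9,2) = 36; favorable C(4,2) = 6; P = 1/6; answer 1/6
Part III: B2 = 1/6; threaded value p + q = 7; d = -18; cross terms: (-5*-28 - 35*-25)=1015, (35*9 - -18*-28)=-189, (-18*-6 - 0*9)=108, (0*-2 - -6*-6)=-36, (-6*-25 - -5*-2)=140; twice the area = |1038| = 1038; area = 519; boundary points = 1 + 1 + 3 + 2 + 1 = 8; strictly interior points = area - boundary/2 + 1 = 516; answer 516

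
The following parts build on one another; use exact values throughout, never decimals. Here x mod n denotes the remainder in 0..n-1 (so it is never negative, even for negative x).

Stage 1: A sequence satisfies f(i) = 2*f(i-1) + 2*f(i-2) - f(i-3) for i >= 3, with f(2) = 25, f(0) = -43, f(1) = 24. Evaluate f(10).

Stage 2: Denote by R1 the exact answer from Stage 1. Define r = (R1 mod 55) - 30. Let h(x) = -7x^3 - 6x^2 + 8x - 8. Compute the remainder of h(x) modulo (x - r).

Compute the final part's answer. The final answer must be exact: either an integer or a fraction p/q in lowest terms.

38728

Stage 1: f(3) = 2*(25) + 2*(24) - 1*(-43) = 141; iterating: f(3)=141, f(4)=308, f(5)=873, f(6)=2221, f(7)=5880, f(8)=15329, f(9)=40197, f(10)=105172; answer 105172
Stage 2: R1 = 105172; r = -18; remainder = value at the root: -7*(-18)^3 - 6*(-18)^2 + 8*(-18)^1 - 8 = (40824) + (-1944) + (-144) + (-8) = 38728; answer 38728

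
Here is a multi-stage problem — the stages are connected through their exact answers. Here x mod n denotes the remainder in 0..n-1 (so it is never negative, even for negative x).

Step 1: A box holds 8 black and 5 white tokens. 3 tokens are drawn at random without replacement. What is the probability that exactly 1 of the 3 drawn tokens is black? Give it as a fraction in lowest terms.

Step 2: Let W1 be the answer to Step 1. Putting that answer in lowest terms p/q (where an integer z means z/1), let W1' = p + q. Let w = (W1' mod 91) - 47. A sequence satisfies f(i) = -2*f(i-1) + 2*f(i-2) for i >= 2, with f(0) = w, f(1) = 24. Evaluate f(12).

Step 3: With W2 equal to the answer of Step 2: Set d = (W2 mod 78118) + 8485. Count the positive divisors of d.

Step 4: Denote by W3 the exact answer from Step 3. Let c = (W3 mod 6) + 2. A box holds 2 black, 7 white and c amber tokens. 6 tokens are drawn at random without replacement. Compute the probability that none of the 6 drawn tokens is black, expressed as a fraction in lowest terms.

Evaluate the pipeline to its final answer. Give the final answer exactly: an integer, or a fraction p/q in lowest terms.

2/11

Step 1: total draws C(13,3) = 286; favorable C(8,1)*C(5,2) = 80; P = 40/143; answer 40/143
Step 2: W1 = 40/143; threaded value p + q = 183; w = -46; f(2) = -2*(24) + 2*(-46) = -140; iterating: f(2)=-140, f(3)=328, f(4)=-936, f(5)=2528, f(6)=-6928, f(7)=18912, f(8)=-51680, f(9)=141184, f(10)=-385728, f(11)=1053824, f(12)=-2879104; answer -2879104
Step 3: W2 = -2879104; d = 19747; 19747 = 7^2 * 13 * 31; number of divisors = (2+1) * (1+1) * (1+1) = 12; answer 12
Step 4: W3 = 12; c = 2; total draws C(11,6) = 462; favorable C(9,6) = 84; P = 2/11; answer 2/11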